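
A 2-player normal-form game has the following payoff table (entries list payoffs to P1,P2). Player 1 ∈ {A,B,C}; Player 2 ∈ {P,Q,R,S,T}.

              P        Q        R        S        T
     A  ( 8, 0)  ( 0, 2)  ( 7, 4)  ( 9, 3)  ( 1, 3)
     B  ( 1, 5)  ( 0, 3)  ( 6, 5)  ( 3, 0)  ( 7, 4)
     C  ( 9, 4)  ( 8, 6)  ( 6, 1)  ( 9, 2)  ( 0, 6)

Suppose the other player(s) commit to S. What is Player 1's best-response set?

u_1(A vs S) = 9
u_1(B vs S) = 3
u_1(C vs S) = 9
max payoff 9 at {A,C}

P1 best: {A,C}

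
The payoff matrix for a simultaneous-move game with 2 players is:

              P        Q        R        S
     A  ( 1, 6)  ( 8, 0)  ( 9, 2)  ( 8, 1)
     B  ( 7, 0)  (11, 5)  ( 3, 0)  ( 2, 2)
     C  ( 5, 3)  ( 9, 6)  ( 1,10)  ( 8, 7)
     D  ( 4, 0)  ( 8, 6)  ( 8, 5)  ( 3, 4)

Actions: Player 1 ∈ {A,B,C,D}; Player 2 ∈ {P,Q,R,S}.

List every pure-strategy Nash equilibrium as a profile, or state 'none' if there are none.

(A,P): not NE [P1→B gives 7>1]
(A,Q): not NE [P1→B gives 11>8; P2→P gives 6>0]
(A,R): not NE [P2→P gives 6>2]
(A,S): not NE [P2→P gives 6>1]
(B,P): not NE [P2→Q gives 5>0]
(B,Q): NE
(B,R): not NE [P1→A gives 9>3; P2→Q gives 5>0]
(B,S): not NE [P1→C gives 8>2; P2→Q gives 5>2]
(C,P): not NE [P1→B gives 7>5; P2→R gives 10>3]
(C,Q): not NE [P1→B gives 11>9; P2→R gives 10>6]
(C,R): not NE [P1→A gives 9>1]
(C,S): not NE [P2→R gives 10>7]
(D,P): not NE [P1→B gives 7>4; P2→Q gives 6>0]
(D,Q): not NE [P1→B gives 11>8]
(D,R): not NE [P1→A gives 9>8; P2→Q gives 6>5]
(D,S): not NE [P1→C gives 8>3; P2→Q gives 6>4]

NE set: (B,Q)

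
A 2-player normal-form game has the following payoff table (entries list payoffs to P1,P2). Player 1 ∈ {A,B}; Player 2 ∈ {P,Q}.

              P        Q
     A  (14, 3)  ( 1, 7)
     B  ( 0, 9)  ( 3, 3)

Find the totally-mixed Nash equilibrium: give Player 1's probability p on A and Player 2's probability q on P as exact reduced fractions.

(p,q) = (3/5, 1/8)

P1 indiff ⇒ q·14+(1-q)·1 = q·0+(1-q)·3 ⇒ q(14) = (1-q)(2) ⇒ q = 1/8
P2 indiff ⇒ p·3+(1-p)·9 = p·7+(1-p)·3 ⇒ p(-4) = (1-p)(-6) ⇒ p = 3/5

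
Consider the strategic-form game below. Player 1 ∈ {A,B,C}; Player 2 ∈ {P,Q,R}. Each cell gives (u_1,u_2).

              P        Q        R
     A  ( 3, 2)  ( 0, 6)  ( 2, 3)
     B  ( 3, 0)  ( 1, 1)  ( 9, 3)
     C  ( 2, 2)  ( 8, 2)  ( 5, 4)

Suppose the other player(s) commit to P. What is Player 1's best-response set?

u_1(A vs P) = 3
u_1(B vs P) = 3
u_1(C vs P) = 2
max payoff 3 at {A,B}

P1 best: {A,B}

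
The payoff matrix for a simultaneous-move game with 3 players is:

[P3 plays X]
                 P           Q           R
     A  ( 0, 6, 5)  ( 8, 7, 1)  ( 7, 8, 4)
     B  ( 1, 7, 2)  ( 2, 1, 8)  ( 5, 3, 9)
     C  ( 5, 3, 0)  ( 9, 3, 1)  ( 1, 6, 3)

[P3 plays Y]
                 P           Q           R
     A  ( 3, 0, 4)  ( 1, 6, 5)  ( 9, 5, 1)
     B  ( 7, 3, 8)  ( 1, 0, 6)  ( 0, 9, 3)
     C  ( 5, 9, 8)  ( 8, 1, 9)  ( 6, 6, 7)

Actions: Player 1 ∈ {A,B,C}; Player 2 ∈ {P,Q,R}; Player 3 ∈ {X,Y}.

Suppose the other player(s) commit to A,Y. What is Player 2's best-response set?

BR_2 = {Q}

u_2(P vs A,Y) = 0
u_2(Q vs A,Y) = 6
u_2(R vs A,Y) = 5
max payoff 6 at {Q}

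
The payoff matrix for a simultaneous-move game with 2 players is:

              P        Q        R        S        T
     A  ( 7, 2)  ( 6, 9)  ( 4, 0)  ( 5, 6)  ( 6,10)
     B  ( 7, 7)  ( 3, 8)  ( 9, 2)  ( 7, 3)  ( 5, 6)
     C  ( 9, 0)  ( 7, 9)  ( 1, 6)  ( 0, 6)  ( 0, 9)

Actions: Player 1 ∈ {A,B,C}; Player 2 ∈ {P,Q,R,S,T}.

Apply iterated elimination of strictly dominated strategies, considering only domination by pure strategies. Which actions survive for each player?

Remaining: P1:{A,C} P2:{Q,T}

P2 drop P (Q beats it: A:9>2 B:8>7 C:9>0)
P2 drop R (Q beats it: A:9>0 B:8>2 C:9>6)
P2 drop S (Q beats it: A:9>6 B:8>3 C:9>6)
P1 drop B (A beats it: Q:6>3 T:6>5)
P1→{A,C} P2→{Q,T}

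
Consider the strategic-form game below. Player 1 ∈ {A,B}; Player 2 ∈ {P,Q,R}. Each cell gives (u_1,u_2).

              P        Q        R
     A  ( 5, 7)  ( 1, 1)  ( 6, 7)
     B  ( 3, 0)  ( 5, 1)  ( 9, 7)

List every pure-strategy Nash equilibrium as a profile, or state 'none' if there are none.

(A,P): NE
(A,Q): not NE [P1→B gives 5>1; P2→R gives 7>1]
(A,R): not NE [P1→B gives 9>6]
(B,P): not NE [P1→A gives 5>3; P2→R gives 7>0]
(B,Q): not NE [P2→R gives 7>1]
(B,R): NE

Nash profiles: (A,P), (B,R)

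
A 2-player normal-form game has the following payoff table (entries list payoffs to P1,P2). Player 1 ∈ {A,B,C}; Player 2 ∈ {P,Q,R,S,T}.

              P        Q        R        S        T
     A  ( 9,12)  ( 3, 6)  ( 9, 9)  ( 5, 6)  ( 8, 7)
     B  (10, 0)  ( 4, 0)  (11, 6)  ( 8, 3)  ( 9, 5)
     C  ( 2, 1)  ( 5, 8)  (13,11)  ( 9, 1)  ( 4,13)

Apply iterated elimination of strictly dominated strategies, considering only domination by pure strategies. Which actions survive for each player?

P1 drop A (B beats it: P:10>9 Q:4>3 R:11>9 S:8>5 T:9>8)
P2 drop P (R beats it: B:6>0 C:11>1)
P2 drop Q (R beats it: B:6>0 C:11>8)
P2 drop S (R beats it: B:6>3 C:11>1)
P1→{B,C} P2→{R,T}

Survivors P1:{B,C} P2:{R,T}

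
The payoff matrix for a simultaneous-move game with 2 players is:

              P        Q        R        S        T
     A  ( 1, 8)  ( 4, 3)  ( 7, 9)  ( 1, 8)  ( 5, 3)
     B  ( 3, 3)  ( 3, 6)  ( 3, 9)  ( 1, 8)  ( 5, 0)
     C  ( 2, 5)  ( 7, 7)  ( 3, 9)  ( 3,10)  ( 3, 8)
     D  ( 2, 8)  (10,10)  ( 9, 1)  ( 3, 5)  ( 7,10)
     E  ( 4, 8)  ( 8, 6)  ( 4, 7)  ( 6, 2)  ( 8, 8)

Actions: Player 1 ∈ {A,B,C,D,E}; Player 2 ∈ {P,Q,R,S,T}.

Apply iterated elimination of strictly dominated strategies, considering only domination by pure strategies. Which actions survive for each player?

Survivors P1:{D,E} P2:{P,Q,T}

P1 drop A (D beats it: P:2>1 Q:10>4 R:9>7 S:3>1 T:7>5)
P1 drop B (E beats it: P:4>3 Q:8>3 R:4>3 S:6>1 T:8>5)
P1 drop C (E beats it: P:4>2 Q:8>7 R:4>3 S:6>3 T:8>3)
P2 drop R (P beats it: D:8>1 E:8>7)
P2 drop S (P beats it: D:8>5 E:8>2)
P1→{D,E} P2→{P,Q,T}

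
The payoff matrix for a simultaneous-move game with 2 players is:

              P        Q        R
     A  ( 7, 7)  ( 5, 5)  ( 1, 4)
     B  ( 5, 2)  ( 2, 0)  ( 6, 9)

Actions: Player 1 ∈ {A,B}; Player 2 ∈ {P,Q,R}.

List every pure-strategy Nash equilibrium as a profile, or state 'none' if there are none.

(A,P): NE
(A,Q): not NE [P2→P gives 7>5]
(A,R): not NE [P1→B gives 6>1; P2→P gives 7>4]
(B,P): not NE [P1→A gives 7>5; P2→R gives 9>2]
(B,Q): not NE [P1→A gives 5>2; P2→R gives 9>0]
(B,R): NE

NE set: (A,P), (B,R)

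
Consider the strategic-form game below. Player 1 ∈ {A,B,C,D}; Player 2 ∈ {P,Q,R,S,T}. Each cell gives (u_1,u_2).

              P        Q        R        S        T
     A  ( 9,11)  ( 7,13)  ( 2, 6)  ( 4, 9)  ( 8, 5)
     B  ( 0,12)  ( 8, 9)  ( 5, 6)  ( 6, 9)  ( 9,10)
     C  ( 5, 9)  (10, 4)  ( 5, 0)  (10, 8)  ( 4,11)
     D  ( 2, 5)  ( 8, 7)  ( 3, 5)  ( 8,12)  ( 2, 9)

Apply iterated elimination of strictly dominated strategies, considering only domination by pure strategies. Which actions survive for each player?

Survivors P1:{A,B,C} P2:{P,Q,T}

P1 drop D (C beats it: P:5>2 Q:10>8 R:5>3 S:10>8 T:4>2)
P2 drop R (P beats it: A:11>6 B:12>6 C:9>0)
P2 drop S (P beats it: A:11>9 B:12>9 C:9>8)
P1→{A,B,C} P2→{P,Q,T}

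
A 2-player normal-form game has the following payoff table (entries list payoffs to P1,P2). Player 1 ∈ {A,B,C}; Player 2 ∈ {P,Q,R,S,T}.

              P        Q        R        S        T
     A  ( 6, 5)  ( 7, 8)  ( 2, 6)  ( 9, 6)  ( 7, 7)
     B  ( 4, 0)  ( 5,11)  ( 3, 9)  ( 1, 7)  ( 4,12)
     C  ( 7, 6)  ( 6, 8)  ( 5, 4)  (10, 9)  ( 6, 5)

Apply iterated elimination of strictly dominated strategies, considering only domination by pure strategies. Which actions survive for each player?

P1 drop B (C beats it: P:7>4 Q:6>5 R:5>3 S:10>1 T:6>4)
P2 drop P (Q beats it: A:8>5 C:8>6)
P2 drop R (Q beats it: A:8>6 C:8>4)
P2 drop T (Q beats it: A:8>7 C:8>5)
P1→{A,C} P2→{Q,S}

Remaining: P1:{A,C} P2:{Q,S}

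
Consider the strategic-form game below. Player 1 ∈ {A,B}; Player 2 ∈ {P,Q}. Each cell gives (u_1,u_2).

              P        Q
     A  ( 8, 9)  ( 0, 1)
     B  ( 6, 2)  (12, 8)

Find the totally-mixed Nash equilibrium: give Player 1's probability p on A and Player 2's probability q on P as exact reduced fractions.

(p,q) = (3/7, 6/7)

P1 indiff ⇒ q·8+(1-q)·0 = q·6+(1-q)·12 ⇒ q(2) = (1-q)(12) ⇒ q = 6/7
P2 indiff ⇒ p·9+(1-p)·2 = p·1+(1-p)·8 ⇒ p(8) = (1-p)(6) ⇒ p = 3/7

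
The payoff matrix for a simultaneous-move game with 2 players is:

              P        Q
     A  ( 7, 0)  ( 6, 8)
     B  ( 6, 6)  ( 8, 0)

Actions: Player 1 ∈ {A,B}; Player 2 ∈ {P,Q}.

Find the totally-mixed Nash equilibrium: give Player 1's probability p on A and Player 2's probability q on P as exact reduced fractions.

(p,q) = (3/7, 2/3)

P1 indiff ⇒ q·7+(1-q)·6 = q·6+(1-q)·8 ⇒ q(1) = (1-q)(2) ⇒ q = 2/3
P2 indiff ⇒ p·0+(1-p)·6 = p·8+(1-p)·0 ⇒ p(-8) = (1-p)(-6) ⇒ p = 3/7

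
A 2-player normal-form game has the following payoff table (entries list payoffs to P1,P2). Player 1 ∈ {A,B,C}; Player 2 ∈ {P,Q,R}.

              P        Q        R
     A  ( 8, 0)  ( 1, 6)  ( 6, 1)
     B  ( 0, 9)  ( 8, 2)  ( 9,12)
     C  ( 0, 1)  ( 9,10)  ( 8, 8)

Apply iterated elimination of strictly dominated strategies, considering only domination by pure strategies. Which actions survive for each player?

P2 drop P (R beats it: A:1>0 B:12>9 C:8>1)
P1 drop A (B beats it: Q:8>1 R:9>6)
P1→{B,C} P2→{Q,R}

Remaining: P1:{B,C} P2:{Q,R}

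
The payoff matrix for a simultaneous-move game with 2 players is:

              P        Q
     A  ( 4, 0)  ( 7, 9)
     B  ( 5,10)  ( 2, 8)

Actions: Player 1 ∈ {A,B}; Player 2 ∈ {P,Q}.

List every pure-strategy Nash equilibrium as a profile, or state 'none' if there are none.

Nash profiles: (A,Q), (B,P)

(A,P): not NE [P1→B gives 5>4; P2→Q gives 9>0]
(A,Q): NE
(B,P): NE
(B,Q): not NE [P1→A gives 7>2; P2→P gives 10>8]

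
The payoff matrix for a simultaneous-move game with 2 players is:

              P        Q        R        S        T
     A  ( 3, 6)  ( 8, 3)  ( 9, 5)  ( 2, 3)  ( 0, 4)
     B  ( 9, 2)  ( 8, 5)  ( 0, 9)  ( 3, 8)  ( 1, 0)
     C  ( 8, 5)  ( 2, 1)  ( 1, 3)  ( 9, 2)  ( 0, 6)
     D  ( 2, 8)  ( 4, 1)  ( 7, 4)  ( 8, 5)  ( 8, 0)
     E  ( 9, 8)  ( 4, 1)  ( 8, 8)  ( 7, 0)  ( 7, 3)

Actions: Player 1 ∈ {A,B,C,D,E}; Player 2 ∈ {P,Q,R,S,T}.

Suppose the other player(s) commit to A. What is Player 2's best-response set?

P2 best: {P}

u_2(P vs A) = 6
u_2(Q vs A) = 3
u_2(R vs A) = 5
u_2(S vs A) = 3
u_2(T vs A) = 4
max payoff 6 at {P}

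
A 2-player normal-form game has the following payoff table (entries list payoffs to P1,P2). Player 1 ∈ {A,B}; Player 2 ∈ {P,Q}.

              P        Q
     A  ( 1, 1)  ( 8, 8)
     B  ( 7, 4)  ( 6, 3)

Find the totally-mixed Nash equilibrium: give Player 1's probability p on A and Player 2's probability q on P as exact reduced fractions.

P1 mixes 1/8 on A; P2 mixes 1/4 on P

P1 indiff ⇒ q·1+(1-q)·8 = q·7+(1-q)·6 ⇒ q(-6) = (1-q)(-2) ⇒ q = 1/4
P2 indiff ⇒ p·1+(1-p)·4 = p·8+(1-p)·3 ⇒ p(-7) = (1-p)(-1) ⇒ p = 1/8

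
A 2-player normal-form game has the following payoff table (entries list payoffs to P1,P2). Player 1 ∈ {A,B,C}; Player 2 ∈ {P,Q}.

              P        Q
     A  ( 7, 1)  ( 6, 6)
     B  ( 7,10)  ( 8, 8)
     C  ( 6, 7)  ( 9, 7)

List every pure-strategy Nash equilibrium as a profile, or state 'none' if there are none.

Nash profiles: (B,P), (C,Q)

(A,P): not NE [P2→Q gives 6>1]
(A,Q): not NE [P1→C gives 9>6]
(B,P): NE
(B,Q): not NE [P1→C gives 9>8; P2→P gives 10>8]
(C,P): not NE [P1→B gives 7>6]
(C,Q): NE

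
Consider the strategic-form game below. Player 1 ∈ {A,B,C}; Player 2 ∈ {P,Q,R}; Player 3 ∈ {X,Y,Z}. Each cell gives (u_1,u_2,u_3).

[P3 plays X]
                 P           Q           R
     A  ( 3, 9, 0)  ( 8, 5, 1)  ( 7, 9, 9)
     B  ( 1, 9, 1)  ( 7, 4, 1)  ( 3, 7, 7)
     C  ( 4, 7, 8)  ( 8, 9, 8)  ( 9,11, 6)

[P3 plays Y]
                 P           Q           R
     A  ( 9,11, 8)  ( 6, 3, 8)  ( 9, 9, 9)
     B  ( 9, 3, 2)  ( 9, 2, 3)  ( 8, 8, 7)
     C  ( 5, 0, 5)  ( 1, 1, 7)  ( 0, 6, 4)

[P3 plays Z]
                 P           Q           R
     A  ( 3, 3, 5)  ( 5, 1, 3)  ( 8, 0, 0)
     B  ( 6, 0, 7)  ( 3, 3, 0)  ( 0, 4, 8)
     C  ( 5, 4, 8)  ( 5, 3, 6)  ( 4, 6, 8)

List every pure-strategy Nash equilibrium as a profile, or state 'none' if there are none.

(A,P,X): not NE [P1→C gives 4>3; P3→Y gives 8>0]
(A,P,Y): NE
(A,P,Z): not NE [P1→B gives 6>3; P3→Y gives 8>5]
(A,Q,X): not NE [P2→R gives 9>5; P3→Y gives 8>1]
(A,Q,Y): not NE [P1→B gives 9>6; P2→P gives 11>3]
(A,Q,Z): not NE [P2→P gives 3>1; P3→Y gives 8>3]
(A,R,X): not NE [P1→C gives 9>7]
(A,R,Y): not NE [P2→P gives 11>9]
(A,R,Z): not NE [P2→P gives 3>0; P3→Y gives 9>0]
(B,P,X): not NE [P1→C gives 4>1; P3→Z gives 7>1]
(B,P,Y): not NE [P2→R gives 8>3; P3→Z gives 7>2]
(B,P,Z): not NE [P2→R gives 4>0]
(B,Q,X): not NE [P1→C gives 8>7; P2→P gives 9>4; P3→Y gives 3>1]
(B,Q,Y): not NE [P2→R gives 8>2]
(B,Q,Z): not NE [P1→C gives 5>3; P2→R gives 4>3; P3→Y gives 3>0]
(B,R,X): not NE [P1→C gives 9>3; P2→P gives 9>7; P3→Z gives 8>7]
(B,R,Y): not NE [P1→A gives 9>8; P3→Z gives 8>7]
(B,R,Z): not NE [P1→A gives 8>0]
(C,P,X): not NE [P2→R gives 11>7]
(C,P,Y): not NE [P1→B gives 9>5; P2→R gives 6>0; P3→Z gives 8>5]
(C,P,Z): not NE [P1→B gives 6>5; P2→R gives 6>4]
(C,Q,X): not NE [P2→R gives 11>9]
(C,Q,Y): not NE [P1→B gives 9>1; P2→R gives 6>1; P3→X gives 8>7]
(C,Q,Z): not NE [P2→R gives 6>3; P3→X gives 8>6]
(C,R,X): not NE [P3→Z gives 8>6]
(C,R,Y): not NE [P1→A gives 9>0; P3→Z gives 8>4]
(C,R,Z): not NE [P1→A gives 8>4]

Nash profiles: (A,P,Y)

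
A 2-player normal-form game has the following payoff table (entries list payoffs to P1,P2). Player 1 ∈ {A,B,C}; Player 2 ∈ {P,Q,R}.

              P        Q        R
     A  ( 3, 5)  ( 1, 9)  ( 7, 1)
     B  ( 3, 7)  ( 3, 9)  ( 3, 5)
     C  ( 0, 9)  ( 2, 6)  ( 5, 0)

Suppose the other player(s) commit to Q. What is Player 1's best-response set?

u_1(A vs Q) = 1
u_1(B vs Q) = 3
u_1(C vs Q) = 2
max payoff 3 at {B}

P1 best: {B}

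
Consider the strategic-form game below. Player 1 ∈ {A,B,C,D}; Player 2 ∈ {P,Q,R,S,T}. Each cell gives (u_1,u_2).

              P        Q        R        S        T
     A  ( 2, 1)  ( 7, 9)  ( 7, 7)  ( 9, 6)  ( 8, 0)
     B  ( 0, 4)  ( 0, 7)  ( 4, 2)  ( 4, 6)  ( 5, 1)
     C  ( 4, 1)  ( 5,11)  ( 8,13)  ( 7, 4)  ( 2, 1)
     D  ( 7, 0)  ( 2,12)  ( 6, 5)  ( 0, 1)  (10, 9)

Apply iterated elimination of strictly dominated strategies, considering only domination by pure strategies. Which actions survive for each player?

Remaining: P1:{A,C} P2:{Q,R}

P1 drop B (A beats it: P:2>0 Q:7>0 R:7>4 S:9>4 T:8>5)
P2 drop P (Q beats it: A:9>1 C:11>1 D:12>0)
P2 drop S (Q beats it: A:9>6 C:11>4 D:12>1)
P2 drop T (Q beats it: A:9>0 C:11>1 D:12>9)
P1 drop D (A beats it: Q:7>2 R:7>6)
P1→{A,C} P2→{Q,R}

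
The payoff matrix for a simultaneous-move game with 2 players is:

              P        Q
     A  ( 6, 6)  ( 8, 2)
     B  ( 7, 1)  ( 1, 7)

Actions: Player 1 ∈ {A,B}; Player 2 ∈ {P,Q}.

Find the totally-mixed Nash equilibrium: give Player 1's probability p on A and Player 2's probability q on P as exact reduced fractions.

P1 indiff ⇒ q·6+(1-q)·8 = q·7+(1-q)·1 ⇒ q(-1) = (1-q)(-7) ⇒ q = 7/8
P2 indiff ⇒ p·6+(1-p)·1 = p·2+(1-p)·7 ⇒ p(4) = (1-p)(6) ⇒ p = 3/5

(p,q) = (3/5, 7/8)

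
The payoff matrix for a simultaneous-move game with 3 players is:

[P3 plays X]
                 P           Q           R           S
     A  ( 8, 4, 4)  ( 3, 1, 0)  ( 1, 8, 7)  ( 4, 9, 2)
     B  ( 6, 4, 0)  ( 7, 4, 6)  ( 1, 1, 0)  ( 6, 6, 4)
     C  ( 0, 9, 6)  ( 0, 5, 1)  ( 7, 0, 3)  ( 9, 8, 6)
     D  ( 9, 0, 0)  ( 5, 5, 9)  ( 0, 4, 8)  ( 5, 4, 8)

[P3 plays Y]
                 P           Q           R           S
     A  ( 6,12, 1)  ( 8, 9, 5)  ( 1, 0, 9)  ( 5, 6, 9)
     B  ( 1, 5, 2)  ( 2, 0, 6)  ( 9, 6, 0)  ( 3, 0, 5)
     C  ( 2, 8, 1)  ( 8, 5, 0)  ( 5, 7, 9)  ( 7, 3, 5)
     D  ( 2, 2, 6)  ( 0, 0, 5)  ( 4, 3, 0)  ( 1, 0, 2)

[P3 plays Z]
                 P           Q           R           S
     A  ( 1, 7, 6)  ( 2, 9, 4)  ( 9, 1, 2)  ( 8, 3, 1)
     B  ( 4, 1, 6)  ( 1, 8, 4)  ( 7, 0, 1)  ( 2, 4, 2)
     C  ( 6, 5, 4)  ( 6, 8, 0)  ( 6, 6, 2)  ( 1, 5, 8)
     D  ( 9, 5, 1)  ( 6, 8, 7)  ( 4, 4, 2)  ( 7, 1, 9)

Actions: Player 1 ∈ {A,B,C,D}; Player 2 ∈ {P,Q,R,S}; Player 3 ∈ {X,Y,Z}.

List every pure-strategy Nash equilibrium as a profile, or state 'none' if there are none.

Equilibria: none

(A,P,X): not NE [P1→D gives 9>8; P2→S gives 9>4; P3→Z gives 6>4]
(A,P,Y): not NE [P3→Z gives 6>1]
(A,P,Z): not NE [P1→D gives 9>1; P2→Q gives 9>7]
(A,Q,X): not NE [P1→B gives 7>3; P2→S gives 9>1; P3→Y gives 5>0]
(A,Q,Y): not NE [P2→P gives 12>9]
(A,Q,Z): not NE [P1→D gives 6>2; P3→Y gives 5>4]
(A,R,X): not NE [P1→C gives 7>1; P2→S gives 9>8; P3→Y gives 9>7]
(A,R,Y): not NE [P1→B gives 9>1; P2→P gives 12>0]
(A,R,Z): not NE [P2→Q gives 9>1; P3→Y gives 9>2]
(A,S,X): not NE [P1→C gives 9>4; P3→Y gives 9>2]
(A,S,Y): not NE [P1→C gives 7>5; P2→P gives 12>6]
(A,S,Z): not NE [P2→Q gives 9>3; P3→Y gives 9>1]
(B,P,X): not NE [P1→D gives 9>6; P2→S gives 6>4; P3→Z gives 6>0]
(B,P,Y): not NE [P1→A gives 6>1; P2→R gives 6>5; P3→Z gives 6>2]
(B,P,Z): not NE [P1→D gives 9>4; P2→Q gives 8>1]
(B,Q,X): not NE [P2→S gives 6>4]
(B,Q,Y): not NE [P1→C gives 8>2; P2→R gives 6>0]
(B,Q,Z): not NE [P1→D gives 6>1; P3→Y gives 6>4]
(B,R,X): not NE [P1→C gives 7>1; P2→S gives 6>1; P3→Z gives 1>0]
(B,R,Y): not NE [P3→Z gives 1>0]
(B,R,Z): not NE [P1→A gives 9>7; P2→Q gives 8>0]
(B,S,X): not NE [P1→C gives 9>6; P3→Y gives 5>4]
(B,S,Y): not NE [P1→C gives 7>3; P2→R gives 6>0]
(B,S,Z): not NE [P1→A gives 8>2; P2→Q gives 8>4; P3→Y gives 5>2]
(C,P,X): not NE [P1→D gives 9>0]
(C,P,Y): not NE [P1→A gives 6>2; P3→X gives 6>1]
(C,P,Z): not NE [P1→D gives 9>6; P2→Q gives 8>5; P3→X gives 6>4]
(C,Q,X): not NE [P1→B gives 7>0; P2→P gives 9>5]
(C,Q,Y): not NE [P2→P gives 8>5; P3→X gives 1>0]
(C,Q,Z): not NE [P3→X gives 1>0]
(C,R,X): not NE [P2→P gives 9>0; P3→Y gives 9>3]
(C,R,Y): not NE [P1→B gives 9>5; P2→P gives 8>7]
(C,R,Z): not NE [P1→A gives 9>6; P2→Q gives 8>6; P3→Y gives 9>2]
(C,S,X): not NE [P2→P gives 9>8; P3→Z gives 8>6]
(C,S,Y): not NE [P2→P gives 8>3; P3→Z gives 8>5]
(C,S,Z): not NE [P1→A gives 8>1; P2→Q gives 8>5]
(D,P,X): not NE [P2→Q gives 5>0; P3→Y gives 6>0]
(D,P,Y): not NE [P1→A gives 6>2; P2→R gives 3>2]
(D,P,Z): not NE [P2→Q gives 8>5; P3→Y gives 6>1]
(D,Q,X): not NE [P1→B gives 7>5]
(D,Q,Y): not NE [P1→C gives 8>0; P2→R gives 3>0; P3→X gives 9>5]
(D,Q,Z): not NE [P3→X gives 9>7]
(D,R,X): not NE [P1→C gives 7>0; P2→Q gives 5>4]
(D,R,Y): not NE [P1→B gives 9>4; P3→X gives 8>0]
(D,R,Z): not NE [P1→A gives 9>4; P2→Q gives 8>4; P3→X gives 8>2]
(D,S,X): not NE [P1→C gives 9>5; P2→Q gives 5>4; P3→Z gives 9>8]
(D,S,Y): not NE [P1→C gives 7>1; P2→R gives 3>0; P3→Z gives 9>2]
(D,S,Z): not NE [P1→A gives 8>7; P2→Q gives 8>1]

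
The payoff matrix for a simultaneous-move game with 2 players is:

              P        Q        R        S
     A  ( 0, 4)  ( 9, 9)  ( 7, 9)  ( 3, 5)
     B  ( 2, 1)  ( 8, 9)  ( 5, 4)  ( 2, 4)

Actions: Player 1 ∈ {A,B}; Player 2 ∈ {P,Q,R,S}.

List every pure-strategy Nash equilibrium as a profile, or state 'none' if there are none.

Nash profiles: (A,Q), (A,R)

(A,P): not NE [P1→B gives 2>0; P2→R gives 9>4]
(A,Q): NE
(A,R): NE
(A,S): not NE [P2→R gives 9>5]
(B,P): not NE [P2→Q gives 9>1]
(B,Q): not NE [P1→A gives 9>8]
(B,R): not NE [P1→A gives 7>5; P2→Q gives 9>4]
(B,S): not NE [P1→A gives 3>2; P2→Q gives 9>4]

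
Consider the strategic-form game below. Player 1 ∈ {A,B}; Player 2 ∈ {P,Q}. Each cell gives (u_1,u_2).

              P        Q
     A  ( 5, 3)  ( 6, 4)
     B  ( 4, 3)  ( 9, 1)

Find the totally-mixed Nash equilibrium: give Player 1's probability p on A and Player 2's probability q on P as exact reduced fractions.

(p,q) = (2/3, 3/4)

P1 indiff ⇒ q·5+(1-q)·6 = q·4+(1-q)·9 ⇒ q(1) = (1-q)(3) ⇒ q = 3/4
P2 indiff ⇒ p·3+(1-p)·3 = p·4+(1-p)·1 ⇒ p(-1) = (1-p)(-2) ⇒ p = 2/3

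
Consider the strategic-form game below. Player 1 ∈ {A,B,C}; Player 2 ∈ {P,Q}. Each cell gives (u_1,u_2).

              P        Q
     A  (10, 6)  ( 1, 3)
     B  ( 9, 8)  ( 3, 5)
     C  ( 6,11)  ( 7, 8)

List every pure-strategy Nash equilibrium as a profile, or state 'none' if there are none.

PSNE = {(A,P)}

(A,P): NE
(A,Q): not NE [P1→C gives 7>1; P2→P gives 6>3]
(B,P): not NE [P1→A gives 10>9]
(B,Q): not NE [P1→C gives 7>3; P2→P gives 8>5]
(C,P): not NE [P1→A gives 10>6]
(C,Q): not NE [P2→P gives 11>8]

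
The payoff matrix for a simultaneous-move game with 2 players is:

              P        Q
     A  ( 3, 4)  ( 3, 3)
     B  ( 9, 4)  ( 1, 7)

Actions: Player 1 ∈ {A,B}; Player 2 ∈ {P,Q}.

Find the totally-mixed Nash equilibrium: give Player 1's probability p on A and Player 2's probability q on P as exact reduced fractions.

p=3/4, q=1/4

P1 indiff ⇒ q·3+(1-q)·3 = q·9+(1-q)·1 ⇒ q(-6) = (1-q)(-2) ⇒ q = 1/4
P2 indiff ⇒ p·4+(1-p)·4 = p·3+(1-p)·7 ⇒ p(1) = (1-p)(3) ⇒ p = 3/4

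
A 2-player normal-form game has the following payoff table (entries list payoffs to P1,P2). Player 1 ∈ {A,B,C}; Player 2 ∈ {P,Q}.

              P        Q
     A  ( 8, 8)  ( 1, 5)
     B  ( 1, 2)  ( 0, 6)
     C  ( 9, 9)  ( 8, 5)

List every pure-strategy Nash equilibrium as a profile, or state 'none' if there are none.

(A,P): not NE [P1→C gives 9>8]
(A,Q): not NE [P1→C gives 8>1; P2→P gives 8>5]
(B,P): not NE [P1→C gives 9>1; P2→Q gives 6>2]
(B,Q): not NE [P1→C gives 8>0]
(C,P): NE
(C,Q): not NE [P2→P gives 9>5]

NE set: (C,P)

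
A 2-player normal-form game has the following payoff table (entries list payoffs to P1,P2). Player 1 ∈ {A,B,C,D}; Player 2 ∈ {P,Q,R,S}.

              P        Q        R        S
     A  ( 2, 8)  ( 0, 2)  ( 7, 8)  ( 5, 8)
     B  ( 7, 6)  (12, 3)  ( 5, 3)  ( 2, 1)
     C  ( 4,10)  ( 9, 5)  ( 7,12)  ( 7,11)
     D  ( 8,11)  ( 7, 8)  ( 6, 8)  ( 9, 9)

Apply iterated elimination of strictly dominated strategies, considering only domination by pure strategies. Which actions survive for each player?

Survivors P1:{A,C,D} P2:{P,R,S}

P2 drop Q (P beats it: A:8>2 B:6>3 C:10>5 D:11>8)
P1 drop B (D beats it: P:8>7 R:6>5 S:9>2)
P1→{A,C,D} P2→{P,R,S}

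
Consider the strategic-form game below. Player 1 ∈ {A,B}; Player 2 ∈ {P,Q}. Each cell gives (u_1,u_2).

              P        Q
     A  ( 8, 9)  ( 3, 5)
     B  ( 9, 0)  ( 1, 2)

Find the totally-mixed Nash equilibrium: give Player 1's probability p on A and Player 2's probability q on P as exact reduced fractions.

P1 indiff ⇒ q·8+(1-q)·3 = q·9+(1-q)·1 ⇒ q(-1) = (1-q)(-2) ⇒ q = 2/3
P2 indiff ⇒ p·9+(1-p)·0 = p·5+(1-p)·2 ⇒ p(4) = (1-p)(2) ⇒ p = 1/3

(p,q) = (1/3, 2/3)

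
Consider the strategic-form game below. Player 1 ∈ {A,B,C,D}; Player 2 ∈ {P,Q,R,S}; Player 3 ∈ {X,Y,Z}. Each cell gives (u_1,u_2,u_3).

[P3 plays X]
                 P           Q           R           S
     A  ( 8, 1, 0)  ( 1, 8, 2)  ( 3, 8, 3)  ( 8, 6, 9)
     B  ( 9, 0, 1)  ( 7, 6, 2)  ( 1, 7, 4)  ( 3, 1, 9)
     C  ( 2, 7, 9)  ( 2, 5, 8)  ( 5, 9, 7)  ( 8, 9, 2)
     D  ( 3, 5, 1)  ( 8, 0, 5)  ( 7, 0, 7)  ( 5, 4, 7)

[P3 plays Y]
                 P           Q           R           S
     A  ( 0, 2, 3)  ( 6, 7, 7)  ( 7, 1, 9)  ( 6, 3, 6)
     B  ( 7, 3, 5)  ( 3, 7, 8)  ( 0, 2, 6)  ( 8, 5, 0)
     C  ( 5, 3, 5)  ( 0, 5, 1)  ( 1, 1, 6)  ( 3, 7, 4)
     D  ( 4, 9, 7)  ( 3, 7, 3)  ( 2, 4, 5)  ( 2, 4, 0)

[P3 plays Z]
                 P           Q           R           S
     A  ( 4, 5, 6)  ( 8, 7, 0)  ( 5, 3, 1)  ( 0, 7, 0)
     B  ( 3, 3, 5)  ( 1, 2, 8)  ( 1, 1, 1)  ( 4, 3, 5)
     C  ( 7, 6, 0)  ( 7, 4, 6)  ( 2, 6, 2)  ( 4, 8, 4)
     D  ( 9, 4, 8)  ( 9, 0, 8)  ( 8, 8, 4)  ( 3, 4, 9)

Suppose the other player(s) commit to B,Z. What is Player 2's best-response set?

BR_2 = {P,S}

u_2(P vs B,Z) = 3
u_2(Q vs B,Z) = 2
u_2(R vs B,Z) = 1
u_2(S vs B,Z) = 3
max payoff 3 at {P,S}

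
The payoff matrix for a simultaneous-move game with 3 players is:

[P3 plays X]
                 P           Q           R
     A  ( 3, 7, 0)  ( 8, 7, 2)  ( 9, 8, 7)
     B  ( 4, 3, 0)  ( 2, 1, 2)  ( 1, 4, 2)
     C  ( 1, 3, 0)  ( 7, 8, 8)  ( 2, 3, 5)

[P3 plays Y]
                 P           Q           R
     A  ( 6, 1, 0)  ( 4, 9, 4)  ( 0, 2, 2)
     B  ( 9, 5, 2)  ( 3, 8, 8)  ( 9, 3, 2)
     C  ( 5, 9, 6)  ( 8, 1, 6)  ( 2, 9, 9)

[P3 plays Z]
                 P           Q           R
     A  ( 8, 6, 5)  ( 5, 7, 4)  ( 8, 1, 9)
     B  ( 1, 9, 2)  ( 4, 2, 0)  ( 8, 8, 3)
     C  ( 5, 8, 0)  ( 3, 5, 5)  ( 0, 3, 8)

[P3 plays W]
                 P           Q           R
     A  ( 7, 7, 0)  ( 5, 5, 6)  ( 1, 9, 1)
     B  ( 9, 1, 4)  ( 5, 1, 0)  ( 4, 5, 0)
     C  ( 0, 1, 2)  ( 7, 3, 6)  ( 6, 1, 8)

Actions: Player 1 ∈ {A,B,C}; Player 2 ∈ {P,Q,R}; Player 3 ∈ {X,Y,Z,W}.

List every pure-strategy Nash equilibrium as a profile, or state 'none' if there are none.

Equilibria: none

(A,P,X): not NE [P1→B gives 4>3; P2→R gives 8>7; P3→Z gives 5>0]
(A,P,Y): not NE [P1→B gives 9>6; P2→Q gives 9>1; P3→Z gives 5>0]
(A,P,Z): not NE [P2→Q gives 7>6]
(A,P,W): not NE [P1→B gives 9>7; P2→R gives 9>7; P3→Z gives 5>0]
(A,Q,X): not NE [P2→R gives 8>7; P3→W gives 6>2]
(A,Q,Y): not NE [P1→C gives 8>4; P3→W gives 6>4]
(A,Q,Z): not NE [P3→W gives 6>4]
(A,Q,W): not NE [P1→C gives 7>5; P2→R gives 9>5]
(A,R,X): not NE [P3→Z gives 9>7]
(A,R,Y): not NE [P1→B gives 9>0; P2→Q gives 9>2; P3→Z gives 9>2]
(A,R,Z): not NE [P2→Q gives 7>1]
(A,R,W): not NE [P1→C gives 6>1; P3→Z gives 9>1]
(B,P,X): not NE [P2→R gives 4>3; P3→W gives 4>0]
(B,P,Y): not NE [P2→Q gives 8>5; P3→W gives 4>2]
(B,P,Z): not NE [P1→A gives 8>1; P3→W gives 4>2]
(B,P,W): not NE [P2→R gives 5>1]
(B,Q,X): not NE [P1→A gives 8>2; P2→R gives 4>1; P3→Y gives 8>2]
(B,Q,Y): not NE [P1→C gives 8>3]
(B,Q,Z): not NE [P1→A gives 5>4; P2→P gives 9>2; P3→Y gives 8>0]
(B,Q,W): not NE [P1→C gives 7>5; P2→R gives 5>1; P3→Y gives 8>0]
(B,R,X): not NE [P1→A gives 9>1; P3→Z gives 3>2]
(B,R,Y): not NE [P2→Q gives 8>3; P3→Z gives 3>2]
(B,R,Z): not NE [P2→P gives 9>8]
(B,R,W): not NE [P1→C gives 6>4; P3→Z gives 3>0]
(C,P,X): not NE [P1→B gives 4>1; P2→Q gives 8>3; P3→Y gives 6>0]
(C,P,Y): not NE [P1→B gives 9>5]
(C,P,Z): not NE [P1→A gives 8>5; P3→Y gives 6>0]
(C,P,W): not NE [P1→B gives 9>0; P2→Q gives 3>1; P3→Y gives 6>2]
(C,Q,X): not NE [P1→A gives 8>7]
(C,Q,Y): not NE [P2→R gives 9>1; P3→X gives 8>6]
(C,Q,Z): not NE [P1→A gives 5>3; P2→P gives 8>5; P3→X gives 8>5]
(C,Q,W): not NE [P3→X gives 8>6]
(C,R,X): not NE [P1→A gives 9>2; P2→Q gives 8>3; P3→Y gives 9>5]
(C,R,Y): not NE [P1→B gives 9>2]
(C,R,Z): not NE [P1→B gives 8>0; P2→P gives 8>3; P3→Y gives 9>8]
(C,R,W): not NE [P2→Q gives 3>1; P3→Y gives 9>8]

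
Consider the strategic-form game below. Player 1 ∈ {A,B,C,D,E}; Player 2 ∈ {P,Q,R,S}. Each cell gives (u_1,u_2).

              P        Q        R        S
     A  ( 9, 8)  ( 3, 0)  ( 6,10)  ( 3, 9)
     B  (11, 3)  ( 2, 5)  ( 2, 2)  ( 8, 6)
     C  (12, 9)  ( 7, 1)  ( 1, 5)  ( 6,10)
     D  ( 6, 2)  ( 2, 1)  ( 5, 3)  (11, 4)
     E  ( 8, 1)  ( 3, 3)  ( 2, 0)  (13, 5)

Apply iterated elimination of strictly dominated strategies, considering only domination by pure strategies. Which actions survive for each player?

IESDS → P1:{A,D,E} P2:{R,S}

P2 drop P (S beats it: A:9>8 B:6>3 C:10>9 D:4>2 E:5>1)
P2 drop Q (S beats it: A:9>0 B:6>5 C:10>1 D:4>1 E:5>3)
P1 drop B (D beats it: R:5>2 S:11>8)
P1 drop C (D beats it: R:5>1 S:11>6)
P1→{A,D,E} P2→{R,S}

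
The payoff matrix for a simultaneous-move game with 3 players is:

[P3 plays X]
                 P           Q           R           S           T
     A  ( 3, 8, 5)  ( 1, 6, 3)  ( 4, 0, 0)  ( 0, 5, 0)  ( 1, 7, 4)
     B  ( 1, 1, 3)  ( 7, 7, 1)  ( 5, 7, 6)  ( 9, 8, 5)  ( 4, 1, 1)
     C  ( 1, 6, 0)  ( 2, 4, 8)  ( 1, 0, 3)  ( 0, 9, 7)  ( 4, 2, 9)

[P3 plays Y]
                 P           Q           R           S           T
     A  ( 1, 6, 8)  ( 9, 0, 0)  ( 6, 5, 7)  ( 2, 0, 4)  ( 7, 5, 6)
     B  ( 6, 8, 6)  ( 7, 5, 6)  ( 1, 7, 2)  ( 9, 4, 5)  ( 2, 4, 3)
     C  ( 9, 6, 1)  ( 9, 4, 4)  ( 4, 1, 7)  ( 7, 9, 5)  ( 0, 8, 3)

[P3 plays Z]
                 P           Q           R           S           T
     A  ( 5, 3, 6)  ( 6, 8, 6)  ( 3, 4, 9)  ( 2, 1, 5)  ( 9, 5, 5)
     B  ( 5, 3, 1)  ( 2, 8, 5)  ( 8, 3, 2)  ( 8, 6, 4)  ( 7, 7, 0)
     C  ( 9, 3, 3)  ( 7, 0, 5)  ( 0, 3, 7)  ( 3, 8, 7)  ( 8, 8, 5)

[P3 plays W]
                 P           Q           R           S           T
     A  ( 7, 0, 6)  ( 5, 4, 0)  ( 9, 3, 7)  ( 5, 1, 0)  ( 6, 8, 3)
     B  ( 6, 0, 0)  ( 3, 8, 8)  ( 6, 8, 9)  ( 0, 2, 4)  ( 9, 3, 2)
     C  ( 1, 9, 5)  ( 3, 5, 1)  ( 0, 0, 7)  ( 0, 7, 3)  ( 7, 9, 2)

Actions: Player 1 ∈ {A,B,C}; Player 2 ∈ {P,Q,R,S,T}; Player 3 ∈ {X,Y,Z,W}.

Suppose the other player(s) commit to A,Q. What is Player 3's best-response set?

u_3(X vs A,Q) = 3
u_3(Y vs A,Q) = 0
u_3(Z vs A,Q) = 6
u_3(W vs A,Q) = 0
max payoff 6 at {Z}

argmax u_3 = {Z}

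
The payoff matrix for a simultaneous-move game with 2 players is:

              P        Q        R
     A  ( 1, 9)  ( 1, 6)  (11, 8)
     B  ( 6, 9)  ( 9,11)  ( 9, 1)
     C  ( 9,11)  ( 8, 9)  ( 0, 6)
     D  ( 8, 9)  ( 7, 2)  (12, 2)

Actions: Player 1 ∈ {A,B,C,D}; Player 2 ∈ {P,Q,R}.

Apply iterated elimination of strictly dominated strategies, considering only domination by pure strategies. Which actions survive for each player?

P1 drop A (D beats it: P:8>1 Q:7>1 R:12>11)
P2 drop R (P beats it: B:9>1 C:11>6 D:9>2)
P1 drop D (C beats it: P:9>8 Q:8>7)
P1→{B,C} P2→{P,Q}

Remaining: P1:{B,C} P2:{P,Q}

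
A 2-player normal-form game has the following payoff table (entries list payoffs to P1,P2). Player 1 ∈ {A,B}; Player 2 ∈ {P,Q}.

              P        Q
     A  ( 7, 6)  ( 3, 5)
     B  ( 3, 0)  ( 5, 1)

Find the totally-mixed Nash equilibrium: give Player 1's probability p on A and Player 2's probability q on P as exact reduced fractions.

P1 indiff ⇒ q·7+(1-q)·3 = q·3+(1-q)·5 ⇒ q(4) = (1-q)(2) ⇒ q = 1/3
P2 indiff ⇒ p·6+(1-p)·0 = p·5+(1-p)·1 ⇒ p(1) = (1-p)(1) ⇒ p = 1/2

(p,q) = (1/2, 1/3)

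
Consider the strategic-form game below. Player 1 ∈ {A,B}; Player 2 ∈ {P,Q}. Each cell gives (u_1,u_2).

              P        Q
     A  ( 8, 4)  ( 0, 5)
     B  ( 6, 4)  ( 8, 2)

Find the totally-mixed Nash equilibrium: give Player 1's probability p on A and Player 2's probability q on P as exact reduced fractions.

p=2/3, q=4/5

P1 indiff ⇒ q·8+(1-q)·0 = q·6+(1-q)·8 ⇒ q(2) = (1-q)(8) ⇒ q = 4/5
P2 indiff ⇒ p·4+(1-p)·4 = p·5+(1-p)·2 ⇒ p(-1) = (1-p)(-2) ⇒ p = 2/3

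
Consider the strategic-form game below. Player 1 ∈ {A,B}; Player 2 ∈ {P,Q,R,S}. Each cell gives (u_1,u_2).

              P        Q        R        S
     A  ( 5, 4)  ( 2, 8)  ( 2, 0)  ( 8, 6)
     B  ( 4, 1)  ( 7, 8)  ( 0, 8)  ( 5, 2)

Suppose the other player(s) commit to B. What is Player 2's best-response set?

u_2(P vs B) = 1
u_2(Q vs B) = 8
u_2(R vs B) = 8
u_2(S vs B) = 2
max payoff 8 at {Q,R}

BR_2 = {Q,R}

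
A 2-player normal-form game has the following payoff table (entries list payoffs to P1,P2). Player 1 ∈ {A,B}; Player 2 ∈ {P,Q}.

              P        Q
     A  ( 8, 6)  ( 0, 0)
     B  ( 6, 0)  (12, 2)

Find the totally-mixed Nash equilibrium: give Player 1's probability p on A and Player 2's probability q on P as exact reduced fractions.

P1 indiff ⇒ q·8+(1-q)·0 = q·6+(1-q)·12 ⇒ q(2) = (1-q)(12) ⇒ q = 6/7
P2 indiff ⇒ p·6+(1-p)·0 = p·0+(1-p)·2 ⇒ p(6) = (1-p)(2) ⇒ p = 1/4

p=1/4, q=6/7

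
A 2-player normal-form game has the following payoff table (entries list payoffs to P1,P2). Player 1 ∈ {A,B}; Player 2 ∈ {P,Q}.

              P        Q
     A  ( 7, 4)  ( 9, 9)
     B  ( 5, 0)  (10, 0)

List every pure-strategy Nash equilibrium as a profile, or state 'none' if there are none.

NE set: (B,Q)

(A,P): not NE [P2→Q gives 9>4]
(A,Q): not NE [P1→B gives 10>9]
(B,P): not NE [P1→A gives 7>5]
(B,Q): NE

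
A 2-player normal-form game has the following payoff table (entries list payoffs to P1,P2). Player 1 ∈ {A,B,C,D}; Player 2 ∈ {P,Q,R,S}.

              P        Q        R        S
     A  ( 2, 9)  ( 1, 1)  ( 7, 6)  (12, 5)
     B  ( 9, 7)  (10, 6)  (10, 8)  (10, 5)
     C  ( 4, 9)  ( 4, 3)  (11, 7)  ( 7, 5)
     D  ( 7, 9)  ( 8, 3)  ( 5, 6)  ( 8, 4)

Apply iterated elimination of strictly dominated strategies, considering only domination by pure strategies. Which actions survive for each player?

P1 drop D (B beats it: P:9>7 Q:10>8 R:10>5 S:10>8)
P2 drop Q (P beats it: A:9>1 B:7>6 C:9>3)
P2 drop S (P beats it: A:9>5 B:7>5 C:9>5)
P1 drop A (B beats it: P:9>2 R:10>7)
P1→{B,C} P2→{P,R}

Remaining: P1:{B,C} P2:{P,R}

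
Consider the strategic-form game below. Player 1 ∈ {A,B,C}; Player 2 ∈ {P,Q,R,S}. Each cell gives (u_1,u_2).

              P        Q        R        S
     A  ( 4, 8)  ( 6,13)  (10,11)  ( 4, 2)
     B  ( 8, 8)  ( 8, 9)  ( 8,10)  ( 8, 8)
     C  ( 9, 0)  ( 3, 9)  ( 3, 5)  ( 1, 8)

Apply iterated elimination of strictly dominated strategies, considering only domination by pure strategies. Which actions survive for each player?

P2 drop P (Q beats it: A:13>8 B:9>8 C:9>0)
P1 drop C (A beats it: Q:6>3 R:10>3 S:4>1)
P2 drop S (Q beats it: A:13>2 B:9>8)
P1→{A,B} P2→{Q,R}

IESDS → P1:{A,B} P2:{Q,R}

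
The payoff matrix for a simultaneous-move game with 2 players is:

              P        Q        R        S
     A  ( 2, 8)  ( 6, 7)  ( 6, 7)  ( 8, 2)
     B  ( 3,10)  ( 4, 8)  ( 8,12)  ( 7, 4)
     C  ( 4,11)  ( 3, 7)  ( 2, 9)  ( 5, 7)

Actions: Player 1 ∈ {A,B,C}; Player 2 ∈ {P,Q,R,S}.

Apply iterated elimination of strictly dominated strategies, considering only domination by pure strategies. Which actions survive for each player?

P2 drop Q (P beats it: A:8>7 B:10>8 C:11>7)
P2 drop S (P beats it: A:8>2 B:10>4 C:11>7)
P1 drop A (B beats it: P:3>2 R:8>6)
P1→{B,C} P2→{P,R}

IESDS → P1:{B,C} P2:{P,R}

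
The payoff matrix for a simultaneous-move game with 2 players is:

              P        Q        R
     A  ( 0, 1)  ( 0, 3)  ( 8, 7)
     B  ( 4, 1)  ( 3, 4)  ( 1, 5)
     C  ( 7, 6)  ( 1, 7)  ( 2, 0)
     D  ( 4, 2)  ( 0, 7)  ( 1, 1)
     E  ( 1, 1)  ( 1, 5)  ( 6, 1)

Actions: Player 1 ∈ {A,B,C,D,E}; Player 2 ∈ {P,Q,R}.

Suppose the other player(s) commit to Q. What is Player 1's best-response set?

P1 best: {B}

u_1(A vs Q) = 0
u_1(B vs Q) = 3
u_1(C vs Q) = 1
u_1(D vs Q) = 0
u_1(E vs Q) = 1
max payoff 3 at {B}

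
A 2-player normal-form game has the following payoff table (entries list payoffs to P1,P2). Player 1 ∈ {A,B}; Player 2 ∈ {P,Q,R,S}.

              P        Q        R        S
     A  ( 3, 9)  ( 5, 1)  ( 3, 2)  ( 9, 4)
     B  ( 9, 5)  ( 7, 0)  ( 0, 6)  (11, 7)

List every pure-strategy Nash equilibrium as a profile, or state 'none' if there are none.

(A,P): not NE [P1→B gives 9>3]
(A,Q): not NE [P1→B gives 7>5; P2→P gives 9>1]
(A,R): not NE [P2→P gives 9>2]
(A,S): not NE [P1→B gives 11>9; P2→P gives 9>4]
(B,P): not NE [P2→S gives 7>5]
(B,Q): not NE [P2→S gives 7>0]
(B,R): not NE [P1→A gives 3>0; P2→S gives 7>6]
(B,S): NE

Nash profiles: (B,S)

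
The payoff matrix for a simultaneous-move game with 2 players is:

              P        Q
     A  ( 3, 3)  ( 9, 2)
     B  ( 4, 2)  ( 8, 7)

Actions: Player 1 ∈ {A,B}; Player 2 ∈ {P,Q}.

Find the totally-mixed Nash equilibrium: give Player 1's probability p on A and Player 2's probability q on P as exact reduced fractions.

P1 mixes 5/6 on A; P2 mixes 1/2 on P

P1 indiff ⇒ q·3+(1-q)·9 = q·4+(1-q)·8 ⇒ q(-1) = (1-q)(-1) ⇒ q = 1/2
P2 indiff ⇒ p·3+(1-p)·2 = p·2+(1-p)·7 ⇒ p(1) = (1-p)(5) ⇒ p = 5/6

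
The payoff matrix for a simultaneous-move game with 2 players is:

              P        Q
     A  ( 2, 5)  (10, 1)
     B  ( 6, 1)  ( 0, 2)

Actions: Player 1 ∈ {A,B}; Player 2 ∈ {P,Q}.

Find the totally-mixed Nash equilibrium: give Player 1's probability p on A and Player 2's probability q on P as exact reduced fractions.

P1 mixes 1/5 on A; P2 mixes 5/7 on P

P1 indiff ⇒ q·2+(1-q)·10 = q·6+(1-q)·0 ⇒ q(-4) = (1-q)(-10) ⇒ q = 5/7
P2 indiff ⇒ p·5+(1-p)·1 = p·1+(1-p)·2 ⇒ p(4) = (1-p)(1) ⇒ p = 1/5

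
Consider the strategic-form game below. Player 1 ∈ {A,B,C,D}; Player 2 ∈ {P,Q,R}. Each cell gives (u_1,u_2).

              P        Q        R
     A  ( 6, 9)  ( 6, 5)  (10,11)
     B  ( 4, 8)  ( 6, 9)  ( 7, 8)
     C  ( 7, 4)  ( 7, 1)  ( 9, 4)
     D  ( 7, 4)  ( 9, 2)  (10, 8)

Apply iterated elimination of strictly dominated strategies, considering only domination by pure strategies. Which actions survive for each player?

P1 drop B (C beats it: P:7>4 Q:7>6 R:9>7)
P2 drop Q (P beats it: A:9>5 C:4>1 D:4>2)
P1→{A,C,D} P2→{P,R}

Remaining: P1:{A,C,D} P2:{P,R}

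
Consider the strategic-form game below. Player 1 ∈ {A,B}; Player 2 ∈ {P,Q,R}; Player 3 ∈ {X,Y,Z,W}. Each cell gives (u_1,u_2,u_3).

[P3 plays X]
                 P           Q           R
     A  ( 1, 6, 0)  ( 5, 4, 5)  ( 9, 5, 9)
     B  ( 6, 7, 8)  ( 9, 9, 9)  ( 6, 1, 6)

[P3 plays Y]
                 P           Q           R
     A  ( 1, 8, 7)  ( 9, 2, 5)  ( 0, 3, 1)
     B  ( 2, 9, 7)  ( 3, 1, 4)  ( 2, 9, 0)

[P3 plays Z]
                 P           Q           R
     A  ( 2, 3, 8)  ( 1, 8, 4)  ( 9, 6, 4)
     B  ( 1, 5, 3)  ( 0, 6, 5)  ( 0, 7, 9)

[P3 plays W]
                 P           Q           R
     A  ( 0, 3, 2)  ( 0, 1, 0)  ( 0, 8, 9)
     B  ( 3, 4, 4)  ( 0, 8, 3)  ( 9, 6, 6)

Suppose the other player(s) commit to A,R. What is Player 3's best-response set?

u_3(X vs A,R) = 9
u_3(Y vs A,R) = 1
u_3(Z vs A,R) = 4
u_3(W vs A,R) = 9
max payoff 9 at {X,W}

P3 best: {X,W}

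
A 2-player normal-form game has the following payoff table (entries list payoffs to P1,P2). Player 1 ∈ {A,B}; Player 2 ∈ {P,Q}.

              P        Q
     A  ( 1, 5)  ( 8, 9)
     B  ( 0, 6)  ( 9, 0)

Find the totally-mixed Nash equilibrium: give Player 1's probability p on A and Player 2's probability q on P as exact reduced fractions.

P1 indiff ⇒ q·1+(1-q)·8 = q·0+(1-q)·9 ⇒ q(1) = (1-q)(1) ⇒ q = 1/2
P2 indiff ⇒ p·5+(1-p)·6 = p·9+(1-p)·0 ⇒ p(-4) = (1-p)(-6) ⇒ p = 3/5

(p,q) = (3/5, 1/2)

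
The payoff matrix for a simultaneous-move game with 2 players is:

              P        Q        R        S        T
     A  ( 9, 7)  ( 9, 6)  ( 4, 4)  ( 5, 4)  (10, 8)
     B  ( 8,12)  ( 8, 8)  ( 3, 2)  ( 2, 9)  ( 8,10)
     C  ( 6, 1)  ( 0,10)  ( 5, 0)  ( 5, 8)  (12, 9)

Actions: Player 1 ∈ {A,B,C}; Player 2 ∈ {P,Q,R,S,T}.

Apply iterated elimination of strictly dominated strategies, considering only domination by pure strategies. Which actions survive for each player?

P1 drop B (A beats it: P:9>8 Q:9>8 R:4>3 S:5>2 T:10>8)
P2 drop P (T beats it: A:8>7 C:9>1)
P2 drop R (Q beats it: A:6>4 C:10>0)
P2 drop S (Q beats it: A:6>4 C:10>8)
P1→{A,C} P2→{Q,T}

Survivors P1:{A,C} P2:{Q,T}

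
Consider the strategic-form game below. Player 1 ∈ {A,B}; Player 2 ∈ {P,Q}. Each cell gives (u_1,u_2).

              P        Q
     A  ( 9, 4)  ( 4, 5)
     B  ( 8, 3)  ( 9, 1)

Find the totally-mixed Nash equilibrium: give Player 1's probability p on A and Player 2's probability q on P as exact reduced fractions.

p=2/3, q=5/6

P1 indiff ⇒ q·9+(1-q)·4 = q·8+(1-q)·9 ⇒ q(1) = (1-q)(5) ⇒ q = 5/6
P2 indiff ⇒ p·4+(1-p)·3 = p·5+(1-p)·1 ⇒ p(-1) = (1-p)(-2) ⇒ p = 2/3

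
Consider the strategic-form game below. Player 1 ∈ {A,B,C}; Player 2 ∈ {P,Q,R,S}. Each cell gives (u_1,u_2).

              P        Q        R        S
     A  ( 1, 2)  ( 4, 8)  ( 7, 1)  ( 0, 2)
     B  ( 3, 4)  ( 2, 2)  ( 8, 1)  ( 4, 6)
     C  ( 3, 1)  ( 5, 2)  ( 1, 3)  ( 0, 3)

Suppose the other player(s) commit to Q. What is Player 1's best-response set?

BR_1 = {C}

u_1(A vs Q) = 4
u_1(B vs Q) = 2
u_1(C vs Q) = 5
max payoff 5 at {C}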